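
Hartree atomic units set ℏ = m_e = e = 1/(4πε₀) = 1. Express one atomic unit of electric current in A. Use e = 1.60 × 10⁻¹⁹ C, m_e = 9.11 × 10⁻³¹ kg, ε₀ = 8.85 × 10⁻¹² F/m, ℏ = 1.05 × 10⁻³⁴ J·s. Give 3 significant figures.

6.67 × 10⁻³ A

The unique combination of the constants set to 1 with dimensions of current is I_au = e E_h/ℏ = m_e e⁵/((4πε₀)²ℏ³).
E_h = 4.38 × 10⁻¹⁸ J
e·E_h/ℏ = 6.67 × 10⁻³ A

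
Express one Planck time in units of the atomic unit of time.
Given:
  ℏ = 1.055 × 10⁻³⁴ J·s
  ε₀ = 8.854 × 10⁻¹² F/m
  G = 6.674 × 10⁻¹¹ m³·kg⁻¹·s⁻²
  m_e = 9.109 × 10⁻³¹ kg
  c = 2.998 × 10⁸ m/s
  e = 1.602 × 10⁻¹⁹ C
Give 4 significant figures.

Planck time: t_P = √(ℏG/c⁵) = 5.392 × 10⁻⁴⁴ s
atomic unit of time: τ_au = (4πε₀)²ℏ³/(m_e e⁴) = 2.423 × 10⁻¹⁷ s
ratio = 5.392 × 10⁻⁴⁴ / 2.423 × 10⁻¹⁷ = 2.225 × 10⁻²⁷

2.225 × 10⁻²⁷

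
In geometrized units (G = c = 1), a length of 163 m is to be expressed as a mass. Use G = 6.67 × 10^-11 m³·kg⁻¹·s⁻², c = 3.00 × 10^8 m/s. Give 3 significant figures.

Length → mass via c²/G.
163 m × (c²/G) = 2.20 × 10^29 kg

2.20 × 10^29 kg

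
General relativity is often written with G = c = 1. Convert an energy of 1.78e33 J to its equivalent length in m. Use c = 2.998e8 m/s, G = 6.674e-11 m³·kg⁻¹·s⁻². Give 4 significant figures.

Energy → length via G/c⁴.
1.78e33 J × (G/c⁴) = 1.471e-11 m

1.471e-11 m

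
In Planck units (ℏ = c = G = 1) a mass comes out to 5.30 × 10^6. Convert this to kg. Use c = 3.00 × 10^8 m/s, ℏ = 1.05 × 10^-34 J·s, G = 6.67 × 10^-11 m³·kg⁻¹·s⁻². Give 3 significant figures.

0.115 kg

One Planck mass: m_P = √(ℏc/G) = 2.17 × 10^-8 kg.
5.30 × 10^6 × 2.17 × 10^-8 kg = 0.115 kg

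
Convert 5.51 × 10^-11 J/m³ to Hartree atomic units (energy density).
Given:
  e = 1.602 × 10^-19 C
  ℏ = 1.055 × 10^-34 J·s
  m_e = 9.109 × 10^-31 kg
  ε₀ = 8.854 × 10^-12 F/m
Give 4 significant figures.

atomic unit of energy density: u_au = E_h/a₀³ = m_e⁴e¹⁰/((4πε₀)⁵ℏ⁸) = 2.929 × 10^13 J/m³.
5.51 × 10^-11 / 2.929 × 10^13 = 1.881 × 10^-24

1.881 × 10^-24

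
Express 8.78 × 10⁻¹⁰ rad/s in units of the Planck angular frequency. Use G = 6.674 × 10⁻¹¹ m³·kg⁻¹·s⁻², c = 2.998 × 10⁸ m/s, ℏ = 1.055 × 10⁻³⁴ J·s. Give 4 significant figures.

4.734 × 10⁻⁵³

Planck angular frequency: ω_P = √(c⁵/(ℏG)) = 1.855 × 10⁴³ rad/s.
8.78 × 10⁻¹⁰ / 1.855 × 10⁴³ = 4.734 × 10⁻⁵³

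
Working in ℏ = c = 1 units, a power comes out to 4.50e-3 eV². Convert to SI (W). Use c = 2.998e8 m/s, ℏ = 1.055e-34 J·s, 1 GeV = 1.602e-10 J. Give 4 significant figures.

1.095e-6 W

Power is [E]/[T] = [E]²/ℏ.
1 GeV² → 1/ℏ × (1 GeV in J)² = 2.433e14 W.
Convert the energy scale: 4.50e-3 eV² = 4.50e-21 GeV².
Result: 4.50e-21 × 2.433e14 = 1.095e-6 W.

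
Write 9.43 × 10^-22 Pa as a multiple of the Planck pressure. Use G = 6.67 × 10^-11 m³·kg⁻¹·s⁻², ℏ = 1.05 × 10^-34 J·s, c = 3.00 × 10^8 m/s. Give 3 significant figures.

Planck pressure: p_P = c⁷/(ℏG²) = 4.68 × 10^113 Pa.
9.43 × 10^-22 / 4.68 × 10^113 = 2.01 × 10^-135

2.01 × 10^-135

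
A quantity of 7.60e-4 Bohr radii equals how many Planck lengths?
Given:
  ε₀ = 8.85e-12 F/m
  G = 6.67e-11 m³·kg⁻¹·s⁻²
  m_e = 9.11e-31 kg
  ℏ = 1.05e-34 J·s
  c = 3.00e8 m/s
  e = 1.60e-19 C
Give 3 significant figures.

2.48e21

Bohr radius: a₀ = 4πε₀ℏ²/(m_e e²) = 5.26e-11 m
Planck length: ℓ_P = √(ℏG/c³) = 1.61e-35 m
7.60e-4 × 5.26e-11 / 1.61e-35 = 2.48e21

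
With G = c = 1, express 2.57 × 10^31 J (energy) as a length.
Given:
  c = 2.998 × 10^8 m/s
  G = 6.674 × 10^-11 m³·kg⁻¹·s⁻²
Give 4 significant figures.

2.123 × 10^-13 m

Energy → length via G/c⁴.
2.57 × 10^31 J × (G/c⁴) = 2.123 × 10^-13 m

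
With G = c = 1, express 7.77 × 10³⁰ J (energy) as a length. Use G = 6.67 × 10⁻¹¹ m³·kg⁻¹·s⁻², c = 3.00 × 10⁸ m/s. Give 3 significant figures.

6.40 × 10⁻¹⁴ m

Energy → length via G/c⁴.
7.77 × 10³⁰ J × (G/c⁴) = 6.40 × 10⁻¹⁴ m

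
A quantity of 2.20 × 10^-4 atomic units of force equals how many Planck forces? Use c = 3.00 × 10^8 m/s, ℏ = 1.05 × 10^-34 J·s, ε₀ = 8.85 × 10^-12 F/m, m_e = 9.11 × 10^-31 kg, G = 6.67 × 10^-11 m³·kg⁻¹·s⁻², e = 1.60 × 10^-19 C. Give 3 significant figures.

1.51 × 10^-55

atomic unit of force: F_au = E_h/a₀ = m_e²e⁶/((4πε₀)³ℏ⁴) = 8.33 × 10^-8 N
Planck force: F_P = c⁴/G = 1.21 × 10^44 N
2.20 × 10^-4 × 8.33 × 10^-8 / 1.21 × 10^44 = 1.51 × 10^-55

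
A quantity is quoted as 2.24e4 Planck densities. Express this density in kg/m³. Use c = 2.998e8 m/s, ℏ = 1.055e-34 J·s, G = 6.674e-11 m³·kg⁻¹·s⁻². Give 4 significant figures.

1.154e101 kg/m³

One Planck density: ρ_P = c⁵/(ℏG²) = 5.154e96 kg/m³.
2.24e4 × 5.154e96 kg/m³ = 1.154e101 kg/m³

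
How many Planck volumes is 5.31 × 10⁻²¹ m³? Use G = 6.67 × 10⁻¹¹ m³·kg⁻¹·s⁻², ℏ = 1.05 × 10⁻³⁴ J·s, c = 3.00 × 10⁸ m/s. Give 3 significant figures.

Planck volume: V_P = (ℏG/c³)^(3/2) = 4.18 × 10⁻¹⁰⁵ m³.
5.31 × 10⁻²¹ / 4.18 × 10⁻¹⁰⁵ = 1.27 × 10⁸⁴

1.27 × 10⁸⁴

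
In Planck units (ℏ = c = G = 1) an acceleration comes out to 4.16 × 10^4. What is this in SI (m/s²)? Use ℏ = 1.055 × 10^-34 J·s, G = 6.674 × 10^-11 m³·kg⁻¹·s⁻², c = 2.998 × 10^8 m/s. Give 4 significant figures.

2.313 × 10^56 m/s²

One Planck acceleration: a_P = √(c⁷/(ℏG)) = 5.560 × 10^51 m/s².
4.16 × 10^4 × 5.560 × 10^51 m/s² = 2.313 × 10^56 m/s²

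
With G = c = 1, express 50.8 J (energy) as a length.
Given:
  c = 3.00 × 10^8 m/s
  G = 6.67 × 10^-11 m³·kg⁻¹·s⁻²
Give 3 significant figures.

4.18 × 10^-43 m

Energy → length via G/c⁴.
50.8 J × (G/c⁴) = 4.18 × 10^-43 m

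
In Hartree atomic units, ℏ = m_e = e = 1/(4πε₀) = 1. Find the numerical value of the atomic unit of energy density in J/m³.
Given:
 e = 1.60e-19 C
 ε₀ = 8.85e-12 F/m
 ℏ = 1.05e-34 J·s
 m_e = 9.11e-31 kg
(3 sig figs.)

The unique combination of the constants set to 1 with dimensions of energy density is u_au = E_h/a₀³ = m_e⁴e¹⁰/((4πε₀)⁵ℏ⁸).
E_h = 4.38e-18 J
a₀ = 5.26e-11 m
E_h/a₀³ = 3.01e13 J/m³

3.01e13 J/m³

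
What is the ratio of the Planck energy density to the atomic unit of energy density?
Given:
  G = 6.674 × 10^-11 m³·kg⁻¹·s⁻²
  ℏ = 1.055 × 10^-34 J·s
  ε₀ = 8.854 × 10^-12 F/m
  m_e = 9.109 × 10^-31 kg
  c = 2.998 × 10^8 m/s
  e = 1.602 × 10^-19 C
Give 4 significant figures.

1.581 × 10^100

Planck energy density: u_P = c⁷/(ℏG²) = 4.632 × 10^113 J/m³
atomic unit of energy density: u_au = E_h/a₀³ = m_e⁴e¹⁰/((4πε₀)⁵ℏ⁸) = 2.929 × 10^13 J/m³
ratio = 4.632 × 10^113 / 2.929 × 10^13 = 1.581 × 10^100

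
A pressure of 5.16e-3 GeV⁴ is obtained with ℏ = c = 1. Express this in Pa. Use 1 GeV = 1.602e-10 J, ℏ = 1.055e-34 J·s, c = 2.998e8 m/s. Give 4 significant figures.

1.074e35 Pa

Pressure is [E]/[L]³ = [E]⁴/(ℏc)³.
1 GeV⁴ → 1/(ℏc)³ × (1 GeV in J)⁴ = 2.082e37 Pa.
Result: 5.16e-3 × 2.082e37 = 1.074e35 Pa.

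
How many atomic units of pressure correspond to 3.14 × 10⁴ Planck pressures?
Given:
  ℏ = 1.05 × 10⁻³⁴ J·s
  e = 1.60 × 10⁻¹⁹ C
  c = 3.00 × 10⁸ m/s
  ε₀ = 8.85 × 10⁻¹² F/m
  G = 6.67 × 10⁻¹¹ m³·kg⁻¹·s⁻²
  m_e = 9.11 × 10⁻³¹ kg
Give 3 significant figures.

4.88 × 10¹⁰⁴

Planck pressure: p_P = c⁷/(ℏG²) = 4.68 × 10¹¹³ Pa
atomic unit of pressure: P_au = E_h/a₀³ = m_e⁴e¹⁰/((4πε₀)⁵ℏ⁸) = 3.01 × 10¹³ Pa
3.14 × 10⁴ × 4.68 × 10¹¹³ / 3.01 × 10¹³ = 4.88 × 10¹⁰⁴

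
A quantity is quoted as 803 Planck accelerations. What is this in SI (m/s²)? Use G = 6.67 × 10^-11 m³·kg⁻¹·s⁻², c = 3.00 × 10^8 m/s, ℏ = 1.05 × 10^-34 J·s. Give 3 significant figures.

One Planck acceleration: a_P = √(c⁷/(ℏG)) = 5.59 × 10^51 m/s².
803 × 5.59 × 10^51 m/s² = 4.49 × 10^54 m/s²

4.49 × 10^54 m/s²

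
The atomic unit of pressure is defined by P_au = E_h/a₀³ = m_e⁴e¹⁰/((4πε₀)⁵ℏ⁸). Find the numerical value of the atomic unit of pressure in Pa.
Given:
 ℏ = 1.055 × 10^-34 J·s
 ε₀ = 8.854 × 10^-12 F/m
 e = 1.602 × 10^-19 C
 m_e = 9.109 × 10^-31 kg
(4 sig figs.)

2.929 × 10^13 Pa

P_au = E_h/a₀³ = m_e⁴e¹⁰/((4πε₀)⁵ℏ⁸)
E_h = 4.354 × 10^-18 J
a₀ = 5.297 × 10^-11 m
E_h/a₀³ = 2.929 × 10^13 Pa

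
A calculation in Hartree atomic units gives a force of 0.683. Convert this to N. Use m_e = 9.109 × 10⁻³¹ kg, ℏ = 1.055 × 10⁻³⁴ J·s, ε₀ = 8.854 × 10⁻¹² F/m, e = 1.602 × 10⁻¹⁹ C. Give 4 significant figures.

One atomic unit of force: F_au = E_h/a₀ = m_e²e⁶/((4πε₀)³ℏ⁴) = 8.220 × 10⁻⁸ N.
0.683 × 8.220 × 10⁻⁸ N = 5.614 × 10⁻⁸ N

5.614 × 10⁻⁸ N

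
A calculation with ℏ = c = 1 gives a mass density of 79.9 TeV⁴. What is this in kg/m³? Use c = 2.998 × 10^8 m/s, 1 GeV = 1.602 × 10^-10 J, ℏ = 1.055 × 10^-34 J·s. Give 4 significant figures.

Mass density is [E]/(c²[L]³) = [E]⁴/(ℏ³c⁵).
1 GeV⁴ → 1/(ℏ³c⁵) × (1 GeV in J)⁴ = 2.316 × 10^20 kg/m³.
Convert the energy scale: 79.9 TeV⁴ = 7.99 × 10^13 GeV⁴.
Result: 7.99 × 10^13 × 2.316 × 10^20 = 1.850 × 10^34 kg/m³.

1.850 × 10^34 kg/m³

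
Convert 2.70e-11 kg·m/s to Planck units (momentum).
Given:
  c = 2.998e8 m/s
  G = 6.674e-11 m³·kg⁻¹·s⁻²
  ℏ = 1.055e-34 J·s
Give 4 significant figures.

4.137e-12

Planck momentum: p_P = √(ℏc³/G) = 6.527 kg·m/s.
2.70e-11 / 6.527 = 4.137e-12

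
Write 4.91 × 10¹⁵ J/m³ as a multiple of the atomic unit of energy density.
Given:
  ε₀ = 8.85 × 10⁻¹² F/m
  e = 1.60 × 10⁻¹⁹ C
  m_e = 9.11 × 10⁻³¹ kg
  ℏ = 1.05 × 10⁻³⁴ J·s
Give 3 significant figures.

atomic unit of energy density: u_au = E_h/a₀³ = m_e⁴e¹⁰/((4πε₀)⁵ℏ⁸) = 3.01 × 10¹³ J/m³.
4.91 × 10¹⁵ / 3.01 × 10¹³ = 163

163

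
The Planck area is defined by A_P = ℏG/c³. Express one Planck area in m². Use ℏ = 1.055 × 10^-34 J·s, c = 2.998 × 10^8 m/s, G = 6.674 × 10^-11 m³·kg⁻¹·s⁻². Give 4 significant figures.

A_P = ℏG/c³
  = 7.041 × 10^-45 / 2.695 × 10^25
  = 2.613 × 10^-70 m²

2.613 × 10^-70 m²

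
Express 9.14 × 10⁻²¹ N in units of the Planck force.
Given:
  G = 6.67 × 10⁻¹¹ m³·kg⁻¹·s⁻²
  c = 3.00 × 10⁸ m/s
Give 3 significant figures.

7.53 × 10⁻⁶⁵

Planck force: F_P = c⁴/G = 1.21 × 10⁴⁴ N.
9.14 × 10⁻²¹ / 1.21 × 10⁴⁴ = 7.53 × 10⁻⁶⁵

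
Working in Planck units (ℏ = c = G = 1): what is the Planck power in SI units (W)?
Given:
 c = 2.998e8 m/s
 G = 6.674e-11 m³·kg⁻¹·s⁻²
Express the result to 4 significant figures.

3.629e52 W

Dimensional analysis gives P_P = c⁵/G.
  = 2.422e42 / 6.674e-11
  = 3.629e52 W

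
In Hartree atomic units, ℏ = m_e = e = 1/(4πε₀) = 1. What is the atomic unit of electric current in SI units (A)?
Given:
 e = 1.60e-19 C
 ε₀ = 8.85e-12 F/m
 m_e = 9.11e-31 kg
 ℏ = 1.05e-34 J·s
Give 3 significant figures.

The unique combination of the constants set to 1 with dimensions of current is I_au = e E_h/ℏ = m_e e⁵/((4πε₀)²ℏ³).
E_h = 4.38e-18 J
e·E_h/ℏ = 6.67e-3 A

6.67e-3 A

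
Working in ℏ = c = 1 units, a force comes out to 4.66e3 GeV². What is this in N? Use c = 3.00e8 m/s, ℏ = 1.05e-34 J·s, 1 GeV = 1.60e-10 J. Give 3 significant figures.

3.79e9 N

Force is [E]/[L] = [E]²/(ℏc); restore (ℏc)⁻¹.
1 GeV² → 1/(ℏc) × (1 GeV in J)² = 8.13e5 N.
Result: 4.66e3 × 8.13e5 = 3.79e9 N.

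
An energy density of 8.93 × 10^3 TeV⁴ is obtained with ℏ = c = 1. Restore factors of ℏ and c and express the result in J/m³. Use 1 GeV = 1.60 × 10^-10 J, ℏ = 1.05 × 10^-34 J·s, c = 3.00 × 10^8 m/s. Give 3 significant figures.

[E]/[L]³ = [E]⁴/(ℏc)³; restore (ℏc)⁻³.
1 GeV⁴ → 1/(ℏc)³ × (1 GeV in J)⁴ = 2.10 × 10^37 J/m³.
Convert the energy scale: 8.93 × 10^3 TeV⁴ = 8.93 × 10^15 GeV⁴.
Result: 8.93 × 10^15 × 2.10 × 10^37 = 1.87 × 10^53 J/m³.

1.87 × 10^53 J/m³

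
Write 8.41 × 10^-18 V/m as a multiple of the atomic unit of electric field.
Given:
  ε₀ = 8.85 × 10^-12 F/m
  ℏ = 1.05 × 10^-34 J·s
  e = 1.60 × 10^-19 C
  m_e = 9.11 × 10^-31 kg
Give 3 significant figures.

atomic unit of electric field: E_au = E_h/(e a₀) = m_e²e⁵/((4πε₀)³ℏ⁴) = 5.20 × 10^11 V/m.
8.41 × 10^-18 / 5.20 × 10^11 = 1.62 × 10^-29

1.62 × 10^-29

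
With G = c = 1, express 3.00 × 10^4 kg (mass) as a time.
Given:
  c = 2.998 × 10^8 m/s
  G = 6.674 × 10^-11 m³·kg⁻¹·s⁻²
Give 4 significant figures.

Mass → time via G/c³.
3.00 × 10^4 kg × (G/c³) = 7.430 × 10^-32 s

7.430 × 10^-32 s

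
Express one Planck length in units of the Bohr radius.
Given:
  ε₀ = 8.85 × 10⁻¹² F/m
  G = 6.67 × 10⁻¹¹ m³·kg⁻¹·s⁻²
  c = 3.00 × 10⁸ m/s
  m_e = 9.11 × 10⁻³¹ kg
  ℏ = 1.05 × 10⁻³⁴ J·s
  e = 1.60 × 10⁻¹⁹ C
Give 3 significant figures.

3.06 × 10⁻²⁵

Planck length: ℓ_P = √(ℏG/c³) = 1.61 × 10⁻³⁵ m
Bohr radius: a₀ = 4πε₀ℏ²/(m_e e²) = 5.26 × 10⁻¹¹ m
ratio = 1.61 × 10⁻³⁵ / 5.26 × 10⁻¹¹ = 3.06 × 10⁻²⁵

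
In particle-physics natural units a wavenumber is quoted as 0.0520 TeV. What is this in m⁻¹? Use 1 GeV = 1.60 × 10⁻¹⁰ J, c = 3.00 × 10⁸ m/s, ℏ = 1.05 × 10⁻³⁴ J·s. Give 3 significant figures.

2.64 × 10¹⁷ m⁻¹

Inverse length is [E]/(ℏc).
1 GeV → 1/(ℏc) × (1 GeV in J) = 5.08 × 10¹⁵ m⁻¹.
Convert the energy scale: 0.0520 TeV = 52 GeV.
Result: 52 × 5.08 × 10¹⁵ = 2.64 × 10¹⁷ m⁻¹.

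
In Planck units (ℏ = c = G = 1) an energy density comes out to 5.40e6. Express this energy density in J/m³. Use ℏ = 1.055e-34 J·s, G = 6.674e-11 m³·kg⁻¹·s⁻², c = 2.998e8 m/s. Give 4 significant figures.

2.501e120 J/m³

One Planck energy density: u_P = c⁷/(ℏG²) = 4.632e113 J/m³.
5.40e6 × 4.632e113 J/m³ = 2.501e120 J/m³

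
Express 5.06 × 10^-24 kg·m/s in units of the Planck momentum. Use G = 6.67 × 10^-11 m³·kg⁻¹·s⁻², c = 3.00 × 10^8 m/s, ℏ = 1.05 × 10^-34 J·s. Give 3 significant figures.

Planck momentum: p_P = √(ℏc³/G) = 6.52 kg·m/s.
5.06 × 10^-24 / 6.52 = 7.76 × 10^-25

7.76 × 10^-25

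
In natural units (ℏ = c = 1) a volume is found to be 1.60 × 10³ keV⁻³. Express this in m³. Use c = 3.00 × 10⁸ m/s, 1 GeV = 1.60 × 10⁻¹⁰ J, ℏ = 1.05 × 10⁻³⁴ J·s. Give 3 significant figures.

1.22 × 10⁻²⁶ m³

Volume is [L]³ = [E]⁻³·(ℏc)³.
1 GeV⁻³ → (ℏc)³ × (1 GeV in J)⁻³ = 7.63 × 10⁻⁴⁸ m³.
Convert the energy scale: 1.60 × 10³ keV⁻³ = 1.60 × 10²¹ GeV⁻³.
Result: 1.60 × 10²¹ × 7.63 × 10⁻⁴⁸ = 1.22 × 10⁻²⁶ m³.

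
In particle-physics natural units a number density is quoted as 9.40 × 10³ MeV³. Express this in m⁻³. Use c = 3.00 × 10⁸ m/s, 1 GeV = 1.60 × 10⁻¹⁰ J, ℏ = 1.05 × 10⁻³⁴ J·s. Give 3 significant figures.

1.23 × 10⁴² m⁻³

Number density is [L]⁻³ = [E]³/(ℏc)³.
1 GeV³ → 1/(ℏc)³ × (1 GeV in J)³ = 1.31 × 10⁴⁷ m⁻³.
Convert the energy scale: 9.40 × 10³ MeV³ = 9.40 × 10⁻⁶ GeV³.
Result: 9.40 × 10⁻⁶ × 1.31 × 10⁴⁷ = 1.23 × 10⁴² m⁻³.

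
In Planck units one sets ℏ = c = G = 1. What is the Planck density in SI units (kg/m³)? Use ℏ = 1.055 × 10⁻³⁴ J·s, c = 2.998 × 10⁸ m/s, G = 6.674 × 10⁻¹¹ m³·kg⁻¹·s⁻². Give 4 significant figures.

ρ_P = c⁵/(ℏG²)
  = 2.422 × 10⁴² / 4.699 × 10⁻⁵⁵
  = 5.154 × 10⁹⁶ kg/m³

5.154 × 10⁹⁶ kg/m³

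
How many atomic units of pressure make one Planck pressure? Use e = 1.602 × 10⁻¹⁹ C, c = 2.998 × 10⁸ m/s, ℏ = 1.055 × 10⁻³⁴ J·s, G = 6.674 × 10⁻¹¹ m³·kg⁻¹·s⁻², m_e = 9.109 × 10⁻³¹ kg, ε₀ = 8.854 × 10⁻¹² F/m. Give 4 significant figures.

1.581 × 10¹⁰⁰

Planck pressure: p_P = c⁷/(ℏG²) = 4.632 × 10¹¹³ Pa
atomic unit of pressure: P_au = E_h/a₀³ = m_e⁴e¹⁰/((4πε₀)⁵ℏ⁸) = 2.929 × 10¹³ Pa
ratio = 4.632 × 10¹¹³ / 2.929 × 10¹³ = 1.581 × 10¹⁰⁰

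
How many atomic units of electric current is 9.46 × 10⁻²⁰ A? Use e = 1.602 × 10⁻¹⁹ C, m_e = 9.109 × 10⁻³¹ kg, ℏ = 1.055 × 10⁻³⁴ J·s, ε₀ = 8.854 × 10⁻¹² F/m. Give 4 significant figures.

atomic unit of electric current: I_au = e E_h/ℏ = m_e e⁵/((4πε₀)²ℏ³) = 6.612 × 10⁻³ A.
9.46 × 10⁻²⁰ / 6.612 × 10⁻³ = 1.431 × 10⁻¹⁷

1.431 × 10⁻¹⁷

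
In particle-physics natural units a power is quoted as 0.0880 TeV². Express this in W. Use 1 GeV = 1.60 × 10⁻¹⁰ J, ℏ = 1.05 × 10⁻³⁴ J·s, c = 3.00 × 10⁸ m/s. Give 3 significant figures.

2.15 × 10¹⁹ W

Power is [E]/[T] = [E]²/ℏ.
1 GeV² → 1/ℏ × (1 GeV in J)² = 2.44 × 10¹⁴ W.
Convert the energy scale: 0.0880 TeV² = 8.80 × 10⁴ GeV².
Result: 8.80 × 10⁴ × 2.44 × 10¹⁴ = 2.15 × 10¹⁹ W.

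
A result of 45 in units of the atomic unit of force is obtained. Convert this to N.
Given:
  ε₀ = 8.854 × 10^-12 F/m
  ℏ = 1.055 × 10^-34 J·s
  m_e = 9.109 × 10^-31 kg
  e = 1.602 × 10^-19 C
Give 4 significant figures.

3.699 × 10^-6 N

One atomic unit of force: F_au = E_h/a₀ = m_e²e⁶/((4πε₀)³ℏ⁴) = 8.220 × 10^-8 N.
45 × 8.220 × 10^-8 N = 3.699 × 10^-6 N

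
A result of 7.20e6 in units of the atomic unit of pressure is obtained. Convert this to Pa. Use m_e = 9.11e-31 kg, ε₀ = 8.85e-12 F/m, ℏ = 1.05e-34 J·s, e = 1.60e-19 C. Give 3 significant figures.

One atomic unit of pressure: P_au = E_h/a₀³ = m_e⁴e¹⁰/((4πε₀)⁵ℏ⁸) = 3.01e13 Pa.
7.20e6 × 3.01e13 Pa = 2.17e20 Pa

2.17e20 Pa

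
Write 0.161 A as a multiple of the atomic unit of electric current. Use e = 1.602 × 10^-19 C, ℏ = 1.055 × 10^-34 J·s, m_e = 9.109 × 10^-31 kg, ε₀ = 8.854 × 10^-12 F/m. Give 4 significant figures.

atomic unit of electric current: I_au = e E_h/ℏ = m_e e⁵/((4πε₀)²ℏ³) = 6.612 × 10^-3 A.
0.161 / 6.612 × 10^-3 = 24.35

24.35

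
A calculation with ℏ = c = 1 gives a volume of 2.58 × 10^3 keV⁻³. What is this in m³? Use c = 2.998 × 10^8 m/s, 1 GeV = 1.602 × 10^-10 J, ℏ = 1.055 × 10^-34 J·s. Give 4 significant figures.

Volume is [L]³ = [E]⁻³·(ℏc)³.
1 GeV⁻³ → (ℏc)³ × (1 GeV in J)⁻³ = 7.696 × 10^-48 m³.
Convert the energy scale: 2.58 × 10^3 keV⁻³ = 2.58 × 10^21 GeV⁻³.
Result: 2.58 × 10^21 × 7.696 × 10^-48 = 1.986 × 10^-26 m³.

1.986 × 10^-26 m³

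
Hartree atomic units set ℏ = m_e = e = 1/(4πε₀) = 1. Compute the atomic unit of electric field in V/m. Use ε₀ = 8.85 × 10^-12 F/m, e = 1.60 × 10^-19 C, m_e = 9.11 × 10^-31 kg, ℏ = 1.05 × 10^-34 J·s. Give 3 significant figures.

From ℏ = m_e = e = 1/(4πε₀) = 1 the electric field scale is E_au = E_h/(e a₀) = m_e²e⁵/((4πε₀)³ℏ⁴).
E_h = 4.38 × 10^-18 J
a₀ = 5.26 × 10^-11 m
E_h/(e·a₀) = 5.20 × 10^11 V/m

5.20 × 10^11 V/m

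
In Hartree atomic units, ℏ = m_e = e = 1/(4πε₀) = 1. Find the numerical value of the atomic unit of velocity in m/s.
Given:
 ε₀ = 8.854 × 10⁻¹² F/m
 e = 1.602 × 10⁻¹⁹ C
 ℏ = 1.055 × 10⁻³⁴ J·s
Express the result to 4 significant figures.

The unique combination of the constants set to 1 with dimensions of velocity is v_au = e²/(4πε₀ℏ).
  = 2.566 × 10⁻³⁸ / 1.174 × 10⁻⁴⁴
  = 2.186 × 10⁶ m/s

2.186 × 10⁶ m/s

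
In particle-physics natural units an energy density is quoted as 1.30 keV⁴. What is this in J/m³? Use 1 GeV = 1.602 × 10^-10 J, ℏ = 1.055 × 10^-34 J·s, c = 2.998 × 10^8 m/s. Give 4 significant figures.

[E]/[L]³ = [E]⁴/(ℏc)³; restore (ℏc)⁻³.
1 GeV⁴ → 1/(ℏc)³ × (1 GeV in J)⁴ = 2.082 × 10^37 J/m³.
Convert the energy scale: 1.30 keV⁴ = 1.30 × 10^-24 GeV⁴.
Result: 1.30 × 10^-24 × 2.082 × 10^37 = 2.706 × 10^13 J/m³.

2.706 × 10^13 J/m³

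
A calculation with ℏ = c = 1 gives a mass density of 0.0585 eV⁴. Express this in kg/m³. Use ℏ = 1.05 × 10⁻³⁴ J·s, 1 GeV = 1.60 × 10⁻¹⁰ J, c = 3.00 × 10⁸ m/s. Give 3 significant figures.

1.36 × 10⁻¹⁷ kg/m³

Mass density is [E]/(c²[L]³) = [E]⁴/(ℏ³c⁵).
1 GeV⁴ → 1/(ℏ³c⁵) × (1 GeV in J)⁴ = 2.33 × 10²⁰ kg/m³.
Convert the energy scale: 0.0585 eV⁴ = 5.85 × 10⁻³⁸ GeV⁴.
Result: 5.85 × 10⁻³⁸ × 2.33 × 10²⁰ = 1.36 × 10⁻¹⁷ kg/m³.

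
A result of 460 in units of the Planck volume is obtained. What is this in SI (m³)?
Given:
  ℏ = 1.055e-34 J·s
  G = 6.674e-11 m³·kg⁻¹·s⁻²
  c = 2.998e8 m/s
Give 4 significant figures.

One Planck volume: V_P = (ℏG/c³)^(3/2) = 4.224e-105 m³.
460 × 4.224e-105 m³ = 1.943e-102 m³

1.943e-102 m³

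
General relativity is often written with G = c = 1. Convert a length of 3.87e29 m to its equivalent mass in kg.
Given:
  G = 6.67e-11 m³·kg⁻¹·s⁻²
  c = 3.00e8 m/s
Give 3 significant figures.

5.22e56 kg

Length → mass via c²/G.
3.87e29 m × (c²/G) = 5.22e56 kg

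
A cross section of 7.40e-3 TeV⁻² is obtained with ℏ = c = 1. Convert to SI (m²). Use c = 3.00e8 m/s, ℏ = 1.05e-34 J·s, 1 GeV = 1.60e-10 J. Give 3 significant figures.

2.87e-40 m²

Area is [L]² = [E]⁻²·(ℏc)²; restore (ℏc)².
1 GeV⁻² → (ℏc)² × (1 GeV in J)⁻² = 3.88e-32 m².
Convert the energy scale: 7.40e-3 TeV⁻² = 7.40e-9 GeV⁻².
Result: 7.40e-9 × 3.88e-32 = 2.87e-40 m².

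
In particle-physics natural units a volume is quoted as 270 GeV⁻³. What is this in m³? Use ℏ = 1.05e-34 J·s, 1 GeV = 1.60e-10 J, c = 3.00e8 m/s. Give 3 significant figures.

Volume is [L]³ = [E]⁻³·(ℏc)³.
1 GeV⁻³ → (ℏc)³ × (1 GeV in J)⁻³ = 7.63e-48 m³.
Result: 270 × 7.63e-48 = 2.06e-45 m³.

2.06e-45 m³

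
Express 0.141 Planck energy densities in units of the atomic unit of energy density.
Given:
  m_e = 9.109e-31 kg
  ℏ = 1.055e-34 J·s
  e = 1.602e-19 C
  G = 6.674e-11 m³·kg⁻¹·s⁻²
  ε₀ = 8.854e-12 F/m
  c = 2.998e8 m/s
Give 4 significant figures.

2.230e99

Planck energy density: u_P = c⁷/(ℏG²) = 4.632e113 J/m³
atomic unit of energy density: u_au = E_h/a₀³ = m_e⁴e¹⁰/((4πε₀)⁵ℏ⁸) = 2.929e13 J/m³
0.141 × 4.632e113 / 2.929e13 = 2.230e99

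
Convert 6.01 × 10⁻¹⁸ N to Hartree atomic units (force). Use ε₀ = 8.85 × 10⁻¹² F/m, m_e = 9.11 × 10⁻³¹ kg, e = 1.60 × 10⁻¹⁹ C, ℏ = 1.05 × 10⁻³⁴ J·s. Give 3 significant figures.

atomic unit of force: F_au = E_h/a₀ = m_e²e⁶/((4πε₀)³ℏ⁴) = 8.33 × 10⁻⁸ N.
6.01 × 10⁻¹⁸ / 8.33 × 10⁻⁸ = 7.22 × 10⁻¹¹

7.22 × 10⁻¹¹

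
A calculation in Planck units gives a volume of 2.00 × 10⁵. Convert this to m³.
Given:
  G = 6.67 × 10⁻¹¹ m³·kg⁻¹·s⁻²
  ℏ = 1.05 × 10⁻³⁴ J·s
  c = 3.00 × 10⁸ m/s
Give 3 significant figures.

8.36 × 10⁻¹⁰⁰ m³

One Planck volume: V_P = (ℏG/c³)^(3/2) = 4.18 × 10⁻¹⁰⁵ m³.
2.00 × 10⁵ × 4.18 × 10⁻¹⁰⁵ m³ = 8.36 × 10⁻¹⁰⁰ m³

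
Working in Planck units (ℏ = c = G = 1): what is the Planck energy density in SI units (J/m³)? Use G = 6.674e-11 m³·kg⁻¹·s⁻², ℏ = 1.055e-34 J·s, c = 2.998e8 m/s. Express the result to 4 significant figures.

Dimensional analysis gives u_P = c⁷/(ℏG²).
  = 2.177e59 / 4.699e-55
  = 4.632e113 J/m³

4.632e113 J/m³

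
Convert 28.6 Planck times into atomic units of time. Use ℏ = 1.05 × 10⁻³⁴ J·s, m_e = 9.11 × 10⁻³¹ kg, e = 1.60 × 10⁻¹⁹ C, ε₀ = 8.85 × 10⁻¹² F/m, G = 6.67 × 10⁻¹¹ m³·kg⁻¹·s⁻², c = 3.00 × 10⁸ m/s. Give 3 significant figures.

6.40 × 10⁻²⁶

Planck time: t_P = √(ℏG/c⁵) = 5.37 × 10⁻⁴⁴ s
atomic unit of time: τ_au = (4πε₀)²ℏ³/(m_e e⁴) = 2.40 × 10⁻¹⁷ s
28.6 × 5.37 × 10⁻⁴⁴ / 2.40 × 10⁻¹⁷ = 6.40 × 10⁻²⁶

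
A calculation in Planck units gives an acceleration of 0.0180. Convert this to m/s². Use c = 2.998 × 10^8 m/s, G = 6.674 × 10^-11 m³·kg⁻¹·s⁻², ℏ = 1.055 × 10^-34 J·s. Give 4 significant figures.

1.001 × 10^50 m/s²

One Planck acceleration: a_P = √(c⁷/(ℏG)) = 5.560 × 10^51 m/s².
0.0180 × 5.560 × 10^51 m/s² = 1.001 × 10^50 m/s²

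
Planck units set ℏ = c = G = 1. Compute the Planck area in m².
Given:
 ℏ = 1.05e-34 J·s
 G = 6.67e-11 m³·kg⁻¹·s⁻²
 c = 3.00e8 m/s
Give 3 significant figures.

The unique combination of the constants set to 1 with dimensions of area is A_P = ℏG/c³.
  = 7.00e-45 / 2.70e25
  = 2.59e-70 m²

2.59e-70 m²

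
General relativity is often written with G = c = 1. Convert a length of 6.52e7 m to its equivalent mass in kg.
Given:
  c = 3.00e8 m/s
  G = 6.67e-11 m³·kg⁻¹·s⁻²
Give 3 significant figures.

Length → mass via c²/G.
6.52e7 m × (c²/G) = 8.80e34 kg

8.80e34 kg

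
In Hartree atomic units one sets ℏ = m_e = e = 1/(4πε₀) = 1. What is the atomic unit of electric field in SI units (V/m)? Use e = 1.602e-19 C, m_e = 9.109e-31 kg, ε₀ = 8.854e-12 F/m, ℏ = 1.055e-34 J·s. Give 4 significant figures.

E_au = E_h/(e a₀) = m_e²e⁵/((4πε₀)³ℏ⁴)
E_h = 4.354e-18 J
a₀ = 5.297e-11 m
E_h/(e·a₀) = 5.131e11 V/m

5.131e11 V/m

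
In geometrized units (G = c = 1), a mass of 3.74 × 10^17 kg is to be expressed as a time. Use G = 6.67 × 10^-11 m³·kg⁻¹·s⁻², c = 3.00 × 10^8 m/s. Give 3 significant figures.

9.24 × 10^-19 s

Mass → time via G/c³.
3.74 × 10^17 kg × (G/c³) = 9.24 × 10^-19 s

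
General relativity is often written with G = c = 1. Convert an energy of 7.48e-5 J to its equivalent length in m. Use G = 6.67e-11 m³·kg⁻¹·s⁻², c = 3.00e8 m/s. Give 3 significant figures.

6.16e-49 m

Energy → length via G/c⁴.
7.48e-5 J × (G/c⁴) = 6.16e-49 m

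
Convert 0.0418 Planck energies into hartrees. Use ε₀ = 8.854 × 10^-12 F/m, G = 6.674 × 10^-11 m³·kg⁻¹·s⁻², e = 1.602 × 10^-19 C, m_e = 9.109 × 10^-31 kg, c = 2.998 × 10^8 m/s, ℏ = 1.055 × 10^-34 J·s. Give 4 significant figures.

1.878 × 10^25

Planck energy: E_P = √(ℏc⁵/G) = 1.957 × 10^9 J
hartree: E_h = m_e e⁴/(4πε₀ℏ)² = 4.354 × 10^-18 J
0.0418 × 1.957 × 10^9 / 4.354 × 10^-18 = 1.878 × 10^25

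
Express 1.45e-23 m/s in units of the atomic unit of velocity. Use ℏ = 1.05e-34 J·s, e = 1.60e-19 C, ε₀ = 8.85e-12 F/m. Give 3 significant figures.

atomic unit of velocity: v_au = e²/(4πε₀ℏ) = 2.19e6 m/s.
1.45e-23 / 2.19e6 = 6.61e-30

6.61e-30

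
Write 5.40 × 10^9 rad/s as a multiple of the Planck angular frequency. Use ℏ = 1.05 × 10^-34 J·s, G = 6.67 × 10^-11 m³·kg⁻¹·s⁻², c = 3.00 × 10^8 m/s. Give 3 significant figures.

2.90 × 10^-34

Planck angular frequency: ω_P = √(c⁵/(ℏG)) = 1.86 × 10^43 rad/s.
5.40 × 10^9 / 1.86 × 10^43 = 2.90 × 10^-34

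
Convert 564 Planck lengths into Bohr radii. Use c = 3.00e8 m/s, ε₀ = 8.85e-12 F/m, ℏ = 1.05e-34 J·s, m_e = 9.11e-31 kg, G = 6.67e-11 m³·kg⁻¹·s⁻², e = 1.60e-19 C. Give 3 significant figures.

Planck length: ℓ_P = √(ℏG/c³) = 1.61e-35 m
Bohr radius: a₀ = 4πε₀ℏ²/(m_e e²) = 5.26e-11 m
564 × 1.61e-35 / 5.26e-11 = 1.73e-22

1.73e-22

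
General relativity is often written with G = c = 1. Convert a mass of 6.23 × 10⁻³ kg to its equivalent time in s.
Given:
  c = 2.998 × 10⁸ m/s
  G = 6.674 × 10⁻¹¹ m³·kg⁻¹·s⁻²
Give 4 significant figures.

1.543 × 10⁻³⁸ s

Mass → time via G/c³.
6.23 × 10⁻³ kg × (G/c³) = 1.543 × 10⁻³⁸ s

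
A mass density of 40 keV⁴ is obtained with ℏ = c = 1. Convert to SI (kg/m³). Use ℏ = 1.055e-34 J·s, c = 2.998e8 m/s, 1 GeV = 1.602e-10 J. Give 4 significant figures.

Mass density is [E]/(c²[L]³) = [E]⁴/(ℏ³c⁵).
1 GeV⁴ → 1/(ℏ³c⁵) × (1 GeV in J)⁴ = 2.316e20 kg/m³.
Convert the energy scale: 40 keV⁴ = 4.00e-23 GeV⁴.
Result: 4.00e-23 × 2.316e20 = 9.264e-3 kg/m³.

9.264e-3 kg/m³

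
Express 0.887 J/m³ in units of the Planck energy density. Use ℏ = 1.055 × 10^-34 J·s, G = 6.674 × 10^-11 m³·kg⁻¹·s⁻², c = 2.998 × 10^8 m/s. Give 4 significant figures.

1.915 × 10^-114

Planck energy density: u_P = c⁷/(ℏG²) = 4.632 × 10^113 J/m³.
0.887 / 4.632 × 10^113 = 1.915 × 10^-114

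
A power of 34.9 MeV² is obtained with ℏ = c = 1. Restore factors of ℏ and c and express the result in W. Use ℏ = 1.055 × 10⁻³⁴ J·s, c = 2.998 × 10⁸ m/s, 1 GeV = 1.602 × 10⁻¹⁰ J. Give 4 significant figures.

8.490 × 10⁹ W

Power is [E]/[T] = [E]²/ℏ.
1 GeV² → 1/ℏ × (1 GeV in J)² = 2.433 × 10¹⁴ W.
Convert the energy scale: 34.9 MeV² = 3.49 × 10⁻⁵ GeV².
Result: 3.49 × 10⁻⁵ × 2.433 × 10¹⁴ = 8.490 × 10⁹ W.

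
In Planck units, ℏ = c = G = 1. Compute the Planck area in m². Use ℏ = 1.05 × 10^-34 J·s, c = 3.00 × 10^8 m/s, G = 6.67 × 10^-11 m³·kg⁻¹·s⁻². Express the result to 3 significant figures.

2.59 × 10^-70 m²

Dimensional analysis gives A_P = ℏG/c³.
  = 7.00 × 10^-45 / 2.70 × 10^25
  = 2.59 × 10^-70 m²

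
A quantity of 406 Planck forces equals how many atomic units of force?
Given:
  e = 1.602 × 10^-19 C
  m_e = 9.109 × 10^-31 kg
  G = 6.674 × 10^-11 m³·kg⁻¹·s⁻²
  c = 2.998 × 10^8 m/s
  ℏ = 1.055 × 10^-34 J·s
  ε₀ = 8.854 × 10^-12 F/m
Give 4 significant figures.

5.979 × 10^53

Planck force: F_P = c⁴/G = 1.210 × 10^44 N
atomic unit of force: F_au = E_h/a₀ = m_e²e⁶/((4πε₀)³ℏ⁴) = 8.220 × 10^-8 N
406 × 1.210 × 10^44 / 8.220 × 10^-8 = 5.979 × 10^53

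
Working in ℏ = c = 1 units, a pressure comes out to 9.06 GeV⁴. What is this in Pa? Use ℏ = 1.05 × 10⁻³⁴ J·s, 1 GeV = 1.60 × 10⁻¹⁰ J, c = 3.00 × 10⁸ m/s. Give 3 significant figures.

1.90 × 10³⁸ Pa

Pressure is [E]/[L]³ = [E]⁴/(ℏc)³.
1 GeV⁴ → 1/(ℏc)³ × (1 GeV in J)⁴ = 2.10 × 10³⁷ Pa.
Result: 9.06 × 2.10 × 10³⁷ = 1.90 × 10³⁸ Pa.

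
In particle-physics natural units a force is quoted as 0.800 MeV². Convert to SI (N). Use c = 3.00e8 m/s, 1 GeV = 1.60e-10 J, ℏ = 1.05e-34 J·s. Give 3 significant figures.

Force is [E]/[L] = [E]²/(ℏc); restore (ℏc)⁻¹.
1 GeV² → 1/(ℏc) × (1 GeV in J)² = 8.13e5 N.
Convert the energy scale: 0.800 MeV² = 8.00e-7 GeV².
Result: 8.00e-7 × 8.13e5 = 0.650 N.

0.650 N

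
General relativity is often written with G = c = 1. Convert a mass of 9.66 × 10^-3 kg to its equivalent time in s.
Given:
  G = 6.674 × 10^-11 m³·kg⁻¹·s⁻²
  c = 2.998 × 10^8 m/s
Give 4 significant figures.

2.393 × 10^-38 s

Mass → time via G/c³.
9.66 × 10^-3 kg × (G/c³) = 2.393 × 10^-38 s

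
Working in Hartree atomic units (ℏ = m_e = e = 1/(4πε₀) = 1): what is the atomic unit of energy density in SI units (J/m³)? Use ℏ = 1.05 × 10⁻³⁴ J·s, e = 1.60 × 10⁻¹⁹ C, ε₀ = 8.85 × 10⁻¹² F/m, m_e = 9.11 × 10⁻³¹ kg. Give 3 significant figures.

3.01 × 10¹³ J/m³

Dimensional analysis gives u_au = E_h/a₀³ = m_e⁴e¹⁰/((4πε₀)⁵ℏ⁸).
E_h = 4.38 × 10⁻¹⁸ J
a₀ = 5.26 × 10⁻¹¹ m
E_h/a₀³ = 3.01 × 10¹³ J/m³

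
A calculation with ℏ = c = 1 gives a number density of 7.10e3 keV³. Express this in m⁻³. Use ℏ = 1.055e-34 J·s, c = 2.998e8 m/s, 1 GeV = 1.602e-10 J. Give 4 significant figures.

Number density is [L]⁻³ = [E]³/(ℏc)³.
1 GeV³ → 1/(ℏc)³ × (1 GeV in J)³ = 1.299e47 m⁻³.
Convert the energy scale: 7.10e3 keV³ = 7.10e-15 GeV³.
Result: 7.10e-15 × 1.299e47 = 9.226e32 m⁻³.

9.226e32 m⁻³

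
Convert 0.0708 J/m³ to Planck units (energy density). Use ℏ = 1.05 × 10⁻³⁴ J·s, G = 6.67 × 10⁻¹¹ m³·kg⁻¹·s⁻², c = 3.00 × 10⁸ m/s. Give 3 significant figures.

Planck energy density: u_P = c⁷/(ℏG²) = 4.68 × 10¹¹³ J/m³.
0.0708 / 4.68 × 10¹¹³ = 1.51 × 10⁻¹¹⁵

1.51 × 10⁻¹¹⁵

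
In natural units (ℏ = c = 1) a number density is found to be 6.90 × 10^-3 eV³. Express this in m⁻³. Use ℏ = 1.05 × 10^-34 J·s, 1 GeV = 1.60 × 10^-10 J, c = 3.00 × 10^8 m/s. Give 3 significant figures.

9.04 × 10^17 m⁻³

Number density is [L]⁻³ = [E]³/(ℏc)³.
1 GeV³ → 1/(ℏc)³ × (1 GeV in J)³ = 1.31 × 10^47 m⁻³.
Convert the energy scale: 6.90 × 10^-3 eV³ = 6.90 × 10^-30 GeV³.
Result: 6.90 × 10^-30 × 1.31 × 10^47 = 9.04 × 10^17 m⁻³.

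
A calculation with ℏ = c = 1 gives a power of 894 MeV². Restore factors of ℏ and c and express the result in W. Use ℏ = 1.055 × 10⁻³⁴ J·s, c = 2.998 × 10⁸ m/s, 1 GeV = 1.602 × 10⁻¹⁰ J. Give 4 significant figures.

Power is [E]/[T] = [E]²/ℏ.
1 GeV² → 1/ℏ × (1 GeV in J)² = 2.433 × 10¹⁴ W.
Convert the energy scale: 894 MeV² = 8.94 × 10⁻⁴ GeV².
Result: 8.94 × 10⁻⁴ × 2.433 × 10¹⁴ = 2.175 × 10¹¹ W.

2.175 × 10¹¹ W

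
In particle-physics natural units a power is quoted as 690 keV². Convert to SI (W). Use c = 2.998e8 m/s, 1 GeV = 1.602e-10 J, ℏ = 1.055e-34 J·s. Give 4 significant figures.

1.679e5 W

Power is [E]/[T] = [E]²/ℏ.
1 GeV² → 1/ℏ × (1 GeV in J)² = 2.433e14 W.
Convert the energy scale: 690 keV² = 6.90e-10 GeV².
Result: 6.90e-10 × 2.433e14 = 1.679e5 W.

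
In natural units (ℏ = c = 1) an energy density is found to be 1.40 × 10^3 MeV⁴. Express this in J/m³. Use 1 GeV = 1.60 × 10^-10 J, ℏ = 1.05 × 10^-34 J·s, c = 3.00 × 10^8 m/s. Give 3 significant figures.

[E]/[L]³ = [E]⁴/(ℏc)³; restore (ℏc)⁻³.
1 GeV⁴ → 1/(ℏc)³ × (1 GeV in J)⁴ = 2.10 × 10^37 J/m³.
Convert the energy scale: 1.40 × 10^3 MeV⁴ = 1.40 × 10^-9 GeV⁴.
Result: 1.40 × 10^-9 × 2.10 × 10^37 = 2.94 × 10^28 J/m³.

2.94 × 10^28 J/m³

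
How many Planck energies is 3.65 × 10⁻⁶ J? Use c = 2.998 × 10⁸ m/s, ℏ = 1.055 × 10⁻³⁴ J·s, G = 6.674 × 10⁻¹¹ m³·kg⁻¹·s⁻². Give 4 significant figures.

1.865 × 10⁻¹⁵

Planck energy: E_P = √(ℏc⁵/G) = 1.957 × 10⁹ J.
3.65 × 10⁻⁶ / 1.957 × 10⁹ = 1.865 × 10⁻¹⁵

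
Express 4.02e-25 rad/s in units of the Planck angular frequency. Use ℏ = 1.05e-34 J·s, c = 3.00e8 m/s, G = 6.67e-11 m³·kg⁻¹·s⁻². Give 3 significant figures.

Planck angular frequency: ω_P = √(c⁵/(ℏG)) = 1.86e43 rad/s.
4.02e-25 / 1.86e43 = 2.16e-68

2.16e-68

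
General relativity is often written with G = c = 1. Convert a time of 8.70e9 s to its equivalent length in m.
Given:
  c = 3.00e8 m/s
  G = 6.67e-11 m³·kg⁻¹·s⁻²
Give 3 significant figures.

Time → length via c.
8.70e9 s × (c) = 2.61e18 m

2.61e18 m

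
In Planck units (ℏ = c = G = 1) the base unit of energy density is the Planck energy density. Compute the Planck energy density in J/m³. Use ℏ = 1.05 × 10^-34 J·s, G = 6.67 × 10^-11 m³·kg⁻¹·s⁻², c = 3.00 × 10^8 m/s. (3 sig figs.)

u_P = c⁷/(ℏG²)
  = 2.19 × 10^59 / 4.67 × 10^-55
  = 4.68 × 10^113 J/m³

4.68 × 10^113 J/m³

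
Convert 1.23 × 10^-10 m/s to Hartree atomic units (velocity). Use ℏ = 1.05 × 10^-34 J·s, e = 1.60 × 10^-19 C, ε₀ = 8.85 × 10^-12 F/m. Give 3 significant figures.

5.61 × 10^-17

atomic unit of velocity: v_au = e²/(4πε₀ℏ) = 2.19 × 10^6 m/s.
1.23 × 10^-10 / 2.19 × 10^6 = 5.61 × 10^-17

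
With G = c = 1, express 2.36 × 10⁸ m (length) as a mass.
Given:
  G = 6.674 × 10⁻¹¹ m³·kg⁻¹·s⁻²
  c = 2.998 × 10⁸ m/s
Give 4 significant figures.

Length → mass via c²/G.
2.36 × 10⁸ m × (c²/G) = 3.178 × 10³⁵ kg

3.178 × 10³⁵ kg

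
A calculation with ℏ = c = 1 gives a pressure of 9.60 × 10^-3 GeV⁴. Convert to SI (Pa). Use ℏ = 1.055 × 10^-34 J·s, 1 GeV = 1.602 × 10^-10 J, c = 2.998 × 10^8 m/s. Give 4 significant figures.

Pressure is [E]/[L]³ = [E]⁴/(ℏc)³.
1 GeV⁴ → 1/(ℏc)³ × (1 GeV in J)⁴ = 2.082 × 10^37 Pa.
Result: 9.60 × 10^-3 × 2.082 × 10^37 = 1.998 × 10^35 Pa.

1.998 × 10^35 Pa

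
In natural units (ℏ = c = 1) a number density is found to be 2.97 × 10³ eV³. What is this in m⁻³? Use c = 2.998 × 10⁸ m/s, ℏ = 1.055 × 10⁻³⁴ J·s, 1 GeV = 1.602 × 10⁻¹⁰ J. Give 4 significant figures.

3.859 × 10²³ m⁻³

Number density is [L]⁻³ = [E]³/(ℏc)³.
1 GeV³ → 1/(ℏc)³ × (1 GeV in J)³ = 1.299 × 10⁴⁷ m⁻³.
Convert the energy scale: 2.97 × 10³ eV³ = 2.97 × 10⁻²⁴ GeV³.
Result: 2.97 × 10⁻²⁴ × 1.299 × 10⁴⁷ = 3.859 × 10²³ m⁻³.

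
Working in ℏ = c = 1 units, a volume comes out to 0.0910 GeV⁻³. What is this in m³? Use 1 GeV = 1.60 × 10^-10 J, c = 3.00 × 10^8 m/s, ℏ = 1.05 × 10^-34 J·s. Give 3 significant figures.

6.94 × 10^-49 m³

Volume is [L]³ = [E]⁻³·(ℏc)³.
1 GeV⁻³ → (ℏc)³ × (1 GeV in J)⁻³ = 7.63 × 10^-48 m³.
Result: 0.0910 × 7.63 × 10^-48 = 6.94 × 10^-49 m³.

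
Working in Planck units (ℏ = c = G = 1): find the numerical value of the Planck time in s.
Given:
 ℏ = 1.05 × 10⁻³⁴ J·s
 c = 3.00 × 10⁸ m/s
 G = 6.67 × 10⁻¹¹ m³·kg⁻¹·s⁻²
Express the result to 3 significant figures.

5.37 × 10⁻⁴⁴ s

From ℏ = c = G = 1 the time scale is t_P = √(ℏG/c⁵).
  = √(2.88 × 10⁻⁸⁷)
  = 5.37 × 10⁻⁴⁴ s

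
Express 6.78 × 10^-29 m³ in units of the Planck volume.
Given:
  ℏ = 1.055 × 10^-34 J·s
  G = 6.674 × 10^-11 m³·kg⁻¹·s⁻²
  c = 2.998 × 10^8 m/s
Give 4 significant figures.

Planck volume: V_P = (ℏG/c³)^(3/2) = 4.224 × 10^-105 m³.
6.78 × 10^-29 / 4.224 × 10^-105 = 1.605 × 10^76

1.605 × 10^76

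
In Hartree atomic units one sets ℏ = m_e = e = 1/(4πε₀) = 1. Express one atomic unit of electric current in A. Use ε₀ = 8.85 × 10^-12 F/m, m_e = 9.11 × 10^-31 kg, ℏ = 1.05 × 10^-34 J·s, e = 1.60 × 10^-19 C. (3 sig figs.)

6.67 × 10^-3 A

I_au = e E_h/ℏ = m_e e⁵/((4πε₀)²ℏ³)
E_h = 4.38 × 10^-18 J
e·E_h/ℏ = 6.67 × 10^-3 A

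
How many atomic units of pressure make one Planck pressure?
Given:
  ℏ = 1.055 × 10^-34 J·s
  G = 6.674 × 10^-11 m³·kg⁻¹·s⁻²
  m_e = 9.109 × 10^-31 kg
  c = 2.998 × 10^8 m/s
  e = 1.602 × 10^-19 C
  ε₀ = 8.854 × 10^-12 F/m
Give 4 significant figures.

Planck pressure: p_P = c⁷/(ℏG²) = 4.632 × 10^113 Pa
atomic unit of pressure: P_au = E_h/a₀³ = m_e⁴e¹⁰/((4πε₀)⁵ℏ⁸) = 2.929 × 10^13 Pa
ratio = 4.632 × 10^113 / 2.929 × 10^13 = 1.581 × 10^100

1.581 × 10^100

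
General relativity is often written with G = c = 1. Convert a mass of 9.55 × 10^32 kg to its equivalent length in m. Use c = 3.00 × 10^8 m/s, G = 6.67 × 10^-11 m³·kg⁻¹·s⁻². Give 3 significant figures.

7.08 × 10^5 m

In G = c = 1 units mass has dimensions of length; the conversion factor is G/c².
9.55 × 10^32 kg × (G/c²) = 7.08 × 10^5 m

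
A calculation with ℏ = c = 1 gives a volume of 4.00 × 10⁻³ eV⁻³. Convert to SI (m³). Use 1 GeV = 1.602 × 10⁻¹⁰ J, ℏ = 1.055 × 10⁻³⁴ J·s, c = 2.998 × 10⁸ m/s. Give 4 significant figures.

Volume is [L]³ = [E]⁻³·(ℏc)³.
1 GeV⁻³ → (ℏc)³ × (1 GeV in J)⁻³ = 7.696 × 10⁻⁴⁸ m³.
Convert the energy scale: 4.00 × 10⁻³ eV⁻³ = 4.00 × 10²⁴ GeV⁻³.
Result: 4.00 × 10²⁴ × 7.696 × 10⁻⁴⁸ = 3.078 × 10⁻²³ m³.

3.078 × 10⁻²³ m³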